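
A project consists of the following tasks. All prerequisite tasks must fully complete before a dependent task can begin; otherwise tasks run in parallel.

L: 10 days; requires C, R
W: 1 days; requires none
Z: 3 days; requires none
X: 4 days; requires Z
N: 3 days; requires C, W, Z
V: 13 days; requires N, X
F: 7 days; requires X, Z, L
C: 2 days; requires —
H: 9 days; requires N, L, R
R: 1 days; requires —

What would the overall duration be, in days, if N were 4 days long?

21

Critical path before the change: C→L→H = 2+10+9 = 21 giving 21 days.
N is off the critical path — its longest chain is 19 days, giving 2 of slack.
That remains the longest chain; total 21 days.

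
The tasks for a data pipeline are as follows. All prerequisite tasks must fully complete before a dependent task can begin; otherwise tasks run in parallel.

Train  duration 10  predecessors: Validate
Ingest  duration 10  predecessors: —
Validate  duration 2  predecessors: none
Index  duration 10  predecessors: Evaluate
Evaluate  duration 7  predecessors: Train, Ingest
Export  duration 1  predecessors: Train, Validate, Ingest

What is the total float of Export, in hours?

16

Critical path: Validate→Train→Evaluate→Index = 2+10+7+10 = 29, so the finish is 29 hours.
Export finishes as early as 13 and must finish by 29.
So Export can slip 29 − 13 = 16 hours.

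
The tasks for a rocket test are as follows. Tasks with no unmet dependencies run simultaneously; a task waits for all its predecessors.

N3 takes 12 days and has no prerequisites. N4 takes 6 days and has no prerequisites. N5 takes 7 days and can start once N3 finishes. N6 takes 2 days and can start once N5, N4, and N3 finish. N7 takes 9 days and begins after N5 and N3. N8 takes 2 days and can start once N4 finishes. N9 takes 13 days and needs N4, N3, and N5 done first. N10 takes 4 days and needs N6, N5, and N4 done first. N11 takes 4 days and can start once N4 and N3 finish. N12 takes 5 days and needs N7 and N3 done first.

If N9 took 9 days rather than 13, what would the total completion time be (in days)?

33

Baseline: N3→N5→N7→N12 = 12+7+9+5 = 33 → 33 days.
The longest path through N9 is only 32 days, so N9 has float 1.
No other chain overtakes it, so the finish is 33 days.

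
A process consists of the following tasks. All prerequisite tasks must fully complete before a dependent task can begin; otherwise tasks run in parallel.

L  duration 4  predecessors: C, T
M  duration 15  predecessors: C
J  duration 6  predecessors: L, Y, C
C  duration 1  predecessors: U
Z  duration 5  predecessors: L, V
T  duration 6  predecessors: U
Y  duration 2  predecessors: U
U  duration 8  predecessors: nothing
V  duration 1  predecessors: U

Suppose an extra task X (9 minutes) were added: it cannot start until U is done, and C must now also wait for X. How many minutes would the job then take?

Originally the job takes 24 minutes.
With X inserted, C now waits for max(U, X).
New critical path: U→X→C→M = 8+9+1+15 = 33 ⇒ 33 minutes.

33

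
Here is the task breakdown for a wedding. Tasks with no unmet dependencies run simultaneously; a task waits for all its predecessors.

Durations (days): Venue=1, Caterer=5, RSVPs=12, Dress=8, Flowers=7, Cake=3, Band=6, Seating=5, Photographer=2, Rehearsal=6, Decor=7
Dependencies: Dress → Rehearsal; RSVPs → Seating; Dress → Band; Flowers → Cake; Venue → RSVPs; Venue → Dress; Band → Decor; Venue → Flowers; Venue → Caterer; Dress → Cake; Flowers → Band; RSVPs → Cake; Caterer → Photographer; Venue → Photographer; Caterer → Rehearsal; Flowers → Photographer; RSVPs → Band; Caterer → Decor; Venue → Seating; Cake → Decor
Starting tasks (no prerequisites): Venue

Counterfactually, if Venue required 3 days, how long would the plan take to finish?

28

Baseline: Venue→RSVPs→Band→Decor = 1+12+6+7 = 26 → 26 days.
Venue is on the critical path; changing it to 3 makes that path 28 days.
That remains the longest chain; total 28 days.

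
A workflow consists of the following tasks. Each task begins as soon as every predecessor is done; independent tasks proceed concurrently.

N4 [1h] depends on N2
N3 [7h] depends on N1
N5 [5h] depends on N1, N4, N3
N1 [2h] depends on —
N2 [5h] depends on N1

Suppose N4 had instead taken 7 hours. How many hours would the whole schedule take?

19

Critical path before the change: N1→N3→N5 = 2+7+5 = 14 giving 14 hours.
The longest path through N4 is only 13 hours, so N4 has float 1.
The binding chain switches to N1→N2→N4→N5 = 2+5+7+5 = 19; finish 19 hours.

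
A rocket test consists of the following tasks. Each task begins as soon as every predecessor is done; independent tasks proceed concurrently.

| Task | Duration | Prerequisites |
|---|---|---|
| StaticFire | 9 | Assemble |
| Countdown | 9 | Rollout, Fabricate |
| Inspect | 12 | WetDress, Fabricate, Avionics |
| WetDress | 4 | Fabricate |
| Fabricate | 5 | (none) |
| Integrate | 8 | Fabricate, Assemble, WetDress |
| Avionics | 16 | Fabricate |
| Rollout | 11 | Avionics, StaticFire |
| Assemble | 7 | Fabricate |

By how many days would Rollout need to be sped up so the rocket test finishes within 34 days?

7

Current finish: 41 days; target: 34.
Rollout is on every critical path, so each day cut from Rollout cuts the finish by one (this holds down to a finish of 33).
Need 41 − 34 = 7 days off Rollout → Rollout becomes 4 days, finish becomes 34.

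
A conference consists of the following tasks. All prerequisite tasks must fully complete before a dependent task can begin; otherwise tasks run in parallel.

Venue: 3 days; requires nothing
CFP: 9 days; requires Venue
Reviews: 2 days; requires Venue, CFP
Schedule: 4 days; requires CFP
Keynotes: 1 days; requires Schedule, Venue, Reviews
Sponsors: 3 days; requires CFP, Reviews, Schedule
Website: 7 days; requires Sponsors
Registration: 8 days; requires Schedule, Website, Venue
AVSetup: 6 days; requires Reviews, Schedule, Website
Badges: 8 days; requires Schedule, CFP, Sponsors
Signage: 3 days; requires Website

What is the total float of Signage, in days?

Critical path: Venue→CFP→Schedule→Sponsors→Website→Registration = 3+9+4+3+7+8 = 34, so the finish is 34 days.
Signage finishes as early as 29 and must finish by 34.
Float = 34 − 29 = 5.

5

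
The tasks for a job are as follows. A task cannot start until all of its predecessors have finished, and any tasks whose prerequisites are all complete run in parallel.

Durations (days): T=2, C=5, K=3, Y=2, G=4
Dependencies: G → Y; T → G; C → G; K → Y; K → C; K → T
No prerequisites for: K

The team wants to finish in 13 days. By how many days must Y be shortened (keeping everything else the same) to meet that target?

Current finish: 14 days; target: 13.
Y is on every critical path, so each day cut from Y cuts the finish by one (this holds down to a finish of 13).
Need 14 − 13 = 1 day off Y → Y becomes 1 day, finish becomes 13.

1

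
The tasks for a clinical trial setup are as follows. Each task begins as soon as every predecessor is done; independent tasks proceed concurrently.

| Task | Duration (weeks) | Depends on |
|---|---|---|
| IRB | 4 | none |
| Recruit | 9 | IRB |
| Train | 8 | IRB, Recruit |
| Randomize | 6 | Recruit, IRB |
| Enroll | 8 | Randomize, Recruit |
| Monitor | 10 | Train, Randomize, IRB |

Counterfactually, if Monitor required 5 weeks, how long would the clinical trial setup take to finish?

27

Actual critical path: IRB→Recruit→Train→Monitor = 4+9+8+10 = 31 ⇒ 31 weeks.
Since Monitor is critical, the -5 change carries straight to that chain (now 26 weeks).
Now IRB→Recruit→Randomize→Enroll = 4+9+6+8 = 27 is longest, so the finish becomes 27 weeks.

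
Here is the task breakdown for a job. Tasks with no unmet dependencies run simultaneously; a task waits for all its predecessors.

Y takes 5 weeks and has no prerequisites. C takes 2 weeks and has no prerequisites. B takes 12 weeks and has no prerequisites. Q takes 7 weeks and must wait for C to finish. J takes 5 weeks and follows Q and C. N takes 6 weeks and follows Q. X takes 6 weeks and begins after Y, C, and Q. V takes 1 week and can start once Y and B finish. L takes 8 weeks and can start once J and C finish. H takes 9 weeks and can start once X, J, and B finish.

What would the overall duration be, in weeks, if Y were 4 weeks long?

24

As given, the longest chain is C→Q→X→H = 2+7+6+9 = 24, so the finish is 24 weeks.
The longest path through Y is only 20 weeks, so Y has float 4.
That remains the longest chain; total 24 weeks.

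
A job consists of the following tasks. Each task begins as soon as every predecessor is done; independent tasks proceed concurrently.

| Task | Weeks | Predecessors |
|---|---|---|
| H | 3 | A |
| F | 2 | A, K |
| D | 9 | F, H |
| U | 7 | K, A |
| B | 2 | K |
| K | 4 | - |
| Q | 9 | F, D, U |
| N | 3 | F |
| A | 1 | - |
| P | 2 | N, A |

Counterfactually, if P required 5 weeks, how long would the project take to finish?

24

Actual critical path: K→F→D→Q = 4+2+9+9 = 24 ⇒ 24 weeks.
P is off the critical path — its longest chain is 11 weeks, giving 13 of slack.
No other chain overtakes it, so the finish is 24 weeks.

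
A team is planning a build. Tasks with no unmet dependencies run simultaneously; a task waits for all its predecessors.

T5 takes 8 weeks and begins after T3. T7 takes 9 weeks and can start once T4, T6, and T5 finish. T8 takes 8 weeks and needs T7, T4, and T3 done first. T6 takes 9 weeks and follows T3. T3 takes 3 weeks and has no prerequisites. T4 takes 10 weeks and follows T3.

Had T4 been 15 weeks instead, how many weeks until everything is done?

35

Actual critical path: T3→T4→T7→T8 = 3+10+9+8 = 30 ⇒ 30 weeks.
Since T4 is critical, the +5 change carries straight to that chain (now 35 weeks).
The critical path is still T3→T4→T7→T8; finish is now 35 weeks.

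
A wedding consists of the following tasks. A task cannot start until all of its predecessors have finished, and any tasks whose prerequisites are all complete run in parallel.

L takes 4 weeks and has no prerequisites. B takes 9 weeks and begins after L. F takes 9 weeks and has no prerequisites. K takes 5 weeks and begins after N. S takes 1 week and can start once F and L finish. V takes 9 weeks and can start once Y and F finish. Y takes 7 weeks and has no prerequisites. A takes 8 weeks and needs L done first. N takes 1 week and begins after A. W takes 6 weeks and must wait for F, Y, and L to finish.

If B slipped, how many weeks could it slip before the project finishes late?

The longest chain is L→A→N→K = 4+8+1+5 = 18; overall finish 18 weeks.
Longest path through B: 13 weeks (earliest finish 13, latest finish 18).
Float = 18 − 13 = 5.

5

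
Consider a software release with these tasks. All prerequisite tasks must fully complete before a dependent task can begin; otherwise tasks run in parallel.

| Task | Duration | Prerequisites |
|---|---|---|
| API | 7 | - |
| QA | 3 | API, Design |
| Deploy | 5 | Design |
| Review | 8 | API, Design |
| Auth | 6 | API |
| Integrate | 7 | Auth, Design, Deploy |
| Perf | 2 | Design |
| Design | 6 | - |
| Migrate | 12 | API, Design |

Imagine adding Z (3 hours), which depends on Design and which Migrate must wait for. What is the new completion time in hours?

Originally the project takes 20 hours.
With Z inserted, Migrate now waits for max(API, Design, Z).
New critical path: Design→Z→Migrate = 6+3+12 = 21 ⇒ 21 hours.

21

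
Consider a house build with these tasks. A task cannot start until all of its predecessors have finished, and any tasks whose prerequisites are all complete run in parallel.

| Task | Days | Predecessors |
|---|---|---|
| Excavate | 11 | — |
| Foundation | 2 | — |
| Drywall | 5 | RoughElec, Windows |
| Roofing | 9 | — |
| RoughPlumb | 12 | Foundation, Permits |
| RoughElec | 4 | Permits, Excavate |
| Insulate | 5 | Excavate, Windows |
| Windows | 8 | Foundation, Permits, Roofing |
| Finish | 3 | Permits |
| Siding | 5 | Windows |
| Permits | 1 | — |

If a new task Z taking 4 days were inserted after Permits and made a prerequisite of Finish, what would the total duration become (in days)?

22

Originally the house build takes 22 days.
With Z inserted, Finish now waits for max(Permits, Z).
New critical path: Roofing→Windows→Insulate = 9+8+5 = 22 ⇒ 22 days.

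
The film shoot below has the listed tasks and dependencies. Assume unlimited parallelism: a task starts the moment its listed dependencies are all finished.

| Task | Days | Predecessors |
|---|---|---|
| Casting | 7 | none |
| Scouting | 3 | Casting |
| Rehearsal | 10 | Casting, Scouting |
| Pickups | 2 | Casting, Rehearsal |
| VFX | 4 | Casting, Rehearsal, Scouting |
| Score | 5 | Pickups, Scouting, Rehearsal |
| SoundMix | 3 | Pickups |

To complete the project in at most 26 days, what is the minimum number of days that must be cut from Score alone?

1

Current finish: 27 days; target: 26.
Score is on every critical path, so each day cut from Score cuts the finish by one (this holds down to a finish of 25).
Need 27 − 26 = 1 day off Score → Score becomes 4 days, finish becomes 26.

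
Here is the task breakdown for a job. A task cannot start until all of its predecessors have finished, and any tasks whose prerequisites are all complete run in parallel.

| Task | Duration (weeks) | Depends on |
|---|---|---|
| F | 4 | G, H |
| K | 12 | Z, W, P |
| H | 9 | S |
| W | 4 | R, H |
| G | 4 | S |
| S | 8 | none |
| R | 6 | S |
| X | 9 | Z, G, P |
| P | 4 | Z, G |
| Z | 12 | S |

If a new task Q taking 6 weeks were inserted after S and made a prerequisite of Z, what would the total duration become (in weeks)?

42

Originally the plan takes 36 weeks.
With Q inserted, Z now waits for max(S, Q).
New critical path: S→Q→Z→P→K = 8+6+12+4+12 = 42 ⇒ 42 weeks.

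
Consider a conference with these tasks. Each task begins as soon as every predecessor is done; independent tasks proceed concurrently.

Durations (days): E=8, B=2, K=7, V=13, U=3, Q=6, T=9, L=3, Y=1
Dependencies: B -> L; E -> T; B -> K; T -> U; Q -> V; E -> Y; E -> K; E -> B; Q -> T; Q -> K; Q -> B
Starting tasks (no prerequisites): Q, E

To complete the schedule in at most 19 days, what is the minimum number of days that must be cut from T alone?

1

Current finish: 20 days; target: 19.
T is on every critical path, so each day cut from T cuts the finish by one (this holds down to a finish of 19).
Need 20 − 19 = 1 day off T → T becomes 8 days, finish becomes 19.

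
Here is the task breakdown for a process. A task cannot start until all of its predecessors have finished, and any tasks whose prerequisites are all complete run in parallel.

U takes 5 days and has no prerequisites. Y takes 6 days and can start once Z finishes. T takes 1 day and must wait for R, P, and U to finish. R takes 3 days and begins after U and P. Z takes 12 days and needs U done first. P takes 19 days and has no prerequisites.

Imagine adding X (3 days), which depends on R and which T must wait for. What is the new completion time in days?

26

Originally the plan takes 23 days.
With X inserted, T now waits for max(R, P, U, X).
New critical path: P→R→X→T = 19+3+3+1 = 26 ⇒ 26 days.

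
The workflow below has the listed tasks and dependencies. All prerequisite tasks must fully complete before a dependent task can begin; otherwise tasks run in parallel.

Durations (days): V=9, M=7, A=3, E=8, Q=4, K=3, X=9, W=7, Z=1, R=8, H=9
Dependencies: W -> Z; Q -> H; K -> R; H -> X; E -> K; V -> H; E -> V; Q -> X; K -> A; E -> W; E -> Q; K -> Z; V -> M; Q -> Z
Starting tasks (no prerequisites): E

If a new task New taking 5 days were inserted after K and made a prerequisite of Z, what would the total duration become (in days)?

Originally the workflow takes 35 days.
With New inserted, Z now waits for max(Q, K, W, New).
New critical path: E→V→H→X = 8+9+9+9 = 35 ⇒ 35 days.

35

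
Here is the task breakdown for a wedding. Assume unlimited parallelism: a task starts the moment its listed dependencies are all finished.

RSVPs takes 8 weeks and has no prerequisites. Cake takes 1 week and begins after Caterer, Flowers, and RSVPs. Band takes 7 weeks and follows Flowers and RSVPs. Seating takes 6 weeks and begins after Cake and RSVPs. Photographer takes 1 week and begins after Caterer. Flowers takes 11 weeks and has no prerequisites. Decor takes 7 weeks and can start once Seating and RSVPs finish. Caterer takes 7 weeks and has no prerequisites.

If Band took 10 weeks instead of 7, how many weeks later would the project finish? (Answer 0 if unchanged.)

0

Critical path before the change: Flowers→Cake→Seating→Decor = 11+1+6+7 = 25 giving 25 weeks.
Band has 7 weeks of float (longest path through it is 18).
That remains the longest chain; total 25 weeks.
Change in finish: 25 − 25 = +0 weeks.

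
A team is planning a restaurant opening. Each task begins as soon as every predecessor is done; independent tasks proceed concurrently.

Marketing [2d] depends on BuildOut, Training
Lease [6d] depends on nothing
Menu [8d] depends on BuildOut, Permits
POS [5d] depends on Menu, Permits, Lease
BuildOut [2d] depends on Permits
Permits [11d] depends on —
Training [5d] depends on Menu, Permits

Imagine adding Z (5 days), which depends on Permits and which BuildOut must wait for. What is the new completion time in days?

Originally the job takes 28 days.
With Z inserted, BuildOut now waits for max(Permits, Z).
New critical path: Permits→Z→BuildOut→Menu→Training→Marketing = 11+5+2+8+5+2 = 33 ⇒ 33 days.

33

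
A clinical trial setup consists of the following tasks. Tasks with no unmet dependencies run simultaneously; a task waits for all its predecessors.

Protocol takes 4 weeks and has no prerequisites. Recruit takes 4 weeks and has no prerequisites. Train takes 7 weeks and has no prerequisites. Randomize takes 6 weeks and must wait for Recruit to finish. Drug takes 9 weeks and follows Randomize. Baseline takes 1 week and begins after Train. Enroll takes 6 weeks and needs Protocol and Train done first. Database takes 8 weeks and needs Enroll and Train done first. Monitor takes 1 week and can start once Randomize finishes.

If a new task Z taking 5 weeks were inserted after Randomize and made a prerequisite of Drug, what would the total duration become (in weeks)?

24

Originally the clinical trial setup takes 21 weeks.
With Z inserted, Drug now waits for max(Randomize, Z).
New critical path: Recruit→Randomize→Z→Drug = 4+6+5+9 = 24 ⇒ 24 weeks.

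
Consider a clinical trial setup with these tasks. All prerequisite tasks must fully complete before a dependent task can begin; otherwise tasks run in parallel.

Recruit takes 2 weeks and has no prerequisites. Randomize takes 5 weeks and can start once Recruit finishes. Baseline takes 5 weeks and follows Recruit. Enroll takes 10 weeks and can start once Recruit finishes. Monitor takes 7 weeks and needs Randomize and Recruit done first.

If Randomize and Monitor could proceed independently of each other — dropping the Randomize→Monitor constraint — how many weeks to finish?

Original critical path: Recruit→Randomize→Monitor = 2+5+7 = 14 ⇒ 14 weeks.
Without Randomize→Monitor, Monitor's earliest start moves from 7 to 2.
The longest chain is now Recruit→Enroll = 2+10 = 12, so the plan takes 12 weeks.

12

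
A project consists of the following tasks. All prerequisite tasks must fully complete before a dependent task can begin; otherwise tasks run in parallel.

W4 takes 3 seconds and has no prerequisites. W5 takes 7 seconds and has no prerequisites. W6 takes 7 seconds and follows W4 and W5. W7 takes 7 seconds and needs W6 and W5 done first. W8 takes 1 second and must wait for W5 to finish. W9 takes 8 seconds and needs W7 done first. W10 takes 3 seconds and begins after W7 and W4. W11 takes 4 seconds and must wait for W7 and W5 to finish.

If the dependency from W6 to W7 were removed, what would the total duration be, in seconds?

Original critical path: W5→W6→W7→W9 = 7+7+7+8 = 29 ⇒ 29 seconds.
Without W6→W7, W7's earliest start moves from 14 to 7.
The longest chain is now W5→W7→W9 = 7+7+8 = 22, so the job takes 22 seconds.

22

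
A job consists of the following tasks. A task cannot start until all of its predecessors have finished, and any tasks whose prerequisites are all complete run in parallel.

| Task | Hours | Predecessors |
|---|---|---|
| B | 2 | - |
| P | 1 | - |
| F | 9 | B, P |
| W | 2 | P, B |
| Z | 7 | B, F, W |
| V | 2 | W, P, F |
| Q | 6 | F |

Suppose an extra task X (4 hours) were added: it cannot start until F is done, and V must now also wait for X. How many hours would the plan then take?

Originally the plan takes 18 hours.
With X inserted, V now waits for max(W, P, F, X).
New critical path: B→F→Z = 2+9+7 = 18 ⇒ 18 hours.

18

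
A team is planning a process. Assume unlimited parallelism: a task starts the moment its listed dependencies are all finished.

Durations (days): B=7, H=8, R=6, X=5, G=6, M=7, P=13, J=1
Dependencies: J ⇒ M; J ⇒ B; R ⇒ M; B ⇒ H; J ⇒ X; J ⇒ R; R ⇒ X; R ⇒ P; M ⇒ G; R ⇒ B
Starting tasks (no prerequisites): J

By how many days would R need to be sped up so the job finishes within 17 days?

5

Current finish: 22 days; target: 17.
R is on every critical path, so each day cut from R cuts the finish by one (this holds down to a finish of 17).
Need 22 − 17 = 5 days off R → R becomes 1 day, finish becomes 17.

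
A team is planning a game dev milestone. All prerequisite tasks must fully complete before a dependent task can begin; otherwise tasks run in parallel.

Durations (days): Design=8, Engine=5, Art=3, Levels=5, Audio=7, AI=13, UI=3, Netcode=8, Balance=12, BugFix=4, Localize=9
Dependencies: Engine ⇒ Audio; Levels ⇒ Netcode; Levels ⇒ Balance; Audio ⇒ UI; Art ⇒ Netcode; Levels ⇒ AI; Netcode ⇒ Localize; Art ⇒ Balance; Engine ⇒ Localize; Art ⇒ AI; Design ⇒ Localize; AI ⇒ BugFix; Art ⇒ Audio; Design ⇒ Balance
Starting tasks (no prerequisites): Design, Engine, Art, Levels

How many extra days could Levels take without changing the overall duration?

0

The longest chain is Levels→AI→BugFix = 5+13+4 = 22; overall finish 22 days.
Levels finishes as early as 5 and must finish by 5.
Slack of Levels = 0 − 0 = 0 days.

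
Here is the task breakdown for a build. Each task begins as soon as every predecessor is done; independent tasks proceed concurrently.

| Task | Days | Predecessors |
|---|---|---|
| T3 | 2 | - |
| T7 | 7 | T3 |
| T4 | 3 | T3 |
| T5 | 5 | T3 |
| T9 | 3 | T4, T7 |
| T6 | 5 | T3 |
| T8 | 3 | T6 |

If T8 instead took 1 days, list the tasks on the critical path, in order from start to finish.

T3, T7, T9

Actual critical path: T3→T7→T9 = 2+7+3 = 12 ⇒ 12 days.
T8 is off the critical path — its longest chain is 10 days, giving 2 of slack.
The critical path is still T3→T7→T9; finish is now 12 days.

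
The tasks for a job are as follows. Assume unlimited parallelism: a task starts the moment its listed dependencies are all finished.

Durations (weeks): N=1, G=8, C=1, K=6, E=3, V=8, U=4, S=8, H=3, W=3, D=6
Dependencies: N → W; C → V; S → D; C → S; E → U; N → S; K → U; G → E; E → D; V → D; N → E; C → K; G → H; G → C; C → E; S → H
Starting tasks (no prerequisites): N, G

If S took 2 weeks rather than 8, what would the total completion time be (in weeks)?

Critical path before the change: G→C→S→D = 8+1+8+6 = 23 giving 23 weeks.
S is on the critical path; changing it to 2 makes that path 17 weeks.
Now G→C→V→D = 8+1+8+6 = 23 is longest, so the finish becomes 23 weeks.

23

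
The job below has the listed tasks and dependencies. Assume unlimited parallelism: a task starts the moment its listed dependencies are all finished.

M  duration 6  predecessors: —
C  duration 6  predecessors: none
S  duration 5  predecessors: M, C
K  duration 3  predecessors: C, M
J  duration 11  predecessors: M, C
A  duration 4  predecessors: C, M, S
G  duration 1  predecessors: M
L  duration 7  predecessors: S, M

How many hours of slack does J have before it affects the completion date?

Critical path: M→S→L = 6+5+7 = 18, so the finish is 18 hours.
The longest chain containing J totals 17 hours.
Slack of J = 7 − 6 = 1 hour.

1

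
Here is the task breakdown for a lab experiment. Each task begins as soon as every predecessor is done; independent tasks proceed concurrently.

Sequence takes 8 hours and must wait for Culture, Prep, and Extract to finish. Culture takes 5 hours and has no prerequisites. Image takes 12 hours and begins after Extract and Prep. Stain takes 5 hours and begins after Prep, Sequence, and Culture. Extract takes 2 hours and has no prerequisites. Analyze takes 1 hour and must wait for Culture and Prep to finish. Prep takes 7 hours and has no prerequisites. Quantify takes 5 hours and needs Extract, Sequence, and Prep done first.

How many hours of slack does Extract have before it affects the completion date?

5

The longest chain is Prep→Sequence→Stain = 7+8+5 = 20; overall finish 20 hours.
Extract finishes as early as 2 and must finish by 7.
So Extract can slip 7 − 2 = 5 hours.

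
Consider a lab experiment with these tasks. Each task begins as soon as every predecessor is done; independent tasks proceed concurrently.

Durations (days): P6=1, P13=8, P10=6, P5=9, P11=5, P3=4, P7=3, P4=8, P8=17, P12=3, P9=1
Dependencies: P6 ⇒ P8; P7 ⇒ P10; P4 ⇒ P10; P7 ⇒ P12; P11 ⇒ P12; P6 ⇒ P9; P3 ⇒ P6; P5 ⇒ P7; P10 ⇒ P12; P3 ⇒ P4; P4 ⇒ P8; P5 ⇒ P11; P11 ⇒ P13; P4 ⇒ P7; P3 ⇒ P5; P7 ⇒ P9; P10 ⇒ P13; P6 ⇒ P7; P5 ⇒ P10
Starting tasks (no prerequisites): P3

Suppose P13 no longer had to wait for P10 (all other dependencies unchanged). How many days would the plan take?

With the dependency in place, P3→P5→P7→P10→P13 = 4+9+3+6+8 = 30 sets the finish at 30 days.
Without P10→P13, P13's earliest start moves from 22 to 18.
The longest chain is now P3→P4→P8 = 4+8+17 = 29, so the plan takes 29 days.

29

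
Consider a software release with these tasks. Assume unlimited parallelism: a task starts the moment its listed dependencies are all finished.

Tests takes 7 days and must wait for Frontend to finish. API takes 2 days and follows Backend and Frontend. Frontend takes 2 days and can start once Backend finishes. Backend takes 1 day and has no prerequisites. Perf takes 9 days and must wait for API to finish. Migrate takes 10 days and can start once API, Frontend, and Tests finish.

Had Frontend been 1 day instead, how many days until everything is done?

Actual critical path: Backend→Frontend→Tests→Migrate = 1+2+7+10 = 20 ⇒ 20 days.
Frontend is on the critical path; changing it to 1 makes that path 19 days.
The critical path is still Backend→Frontend→Tests→Migrate; finish is now 19 days.

19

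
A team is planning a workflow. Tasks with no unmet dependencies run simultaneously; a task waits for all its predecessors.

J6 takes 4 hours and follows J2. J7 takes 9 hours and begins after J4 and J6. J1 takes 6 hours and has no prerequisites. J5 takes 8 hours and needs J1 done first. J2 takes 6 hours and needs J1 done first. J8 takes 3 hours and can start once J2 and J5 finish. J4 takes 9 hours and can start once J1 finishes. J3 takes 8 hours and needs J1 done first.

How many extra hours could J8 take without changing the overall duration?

Critical path: J1→J2→J6→J7 = 6+6+4+9 = 25, so the finish is 25 hours.
Longest path through J8: 17 hours (earliest finish 17, latest finish 25).
So J8 can slip 25 − 17 = 8 hours.

8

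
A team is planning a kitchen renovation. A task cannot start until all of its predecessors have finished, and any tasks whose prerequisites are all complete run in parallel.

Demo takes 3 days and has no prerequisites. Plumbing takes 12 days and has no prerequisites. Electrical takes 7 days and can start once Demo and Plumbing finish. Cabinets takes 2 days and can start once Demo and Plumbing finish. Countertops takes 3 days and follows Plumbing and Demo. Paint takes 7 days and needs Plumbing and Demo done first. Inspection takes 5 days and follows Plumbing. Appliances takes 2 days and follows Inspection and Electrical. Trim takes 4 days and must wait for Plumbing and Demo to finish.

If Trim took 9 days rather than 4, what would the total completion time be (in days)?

21

Baseline: Plumbing→Electrical→Appliances = 12+7+2 = 21 → 21 days.
The longest path through Trim is only 16 days, so Trim has float 5.
That remains the longest chain; total 21 days.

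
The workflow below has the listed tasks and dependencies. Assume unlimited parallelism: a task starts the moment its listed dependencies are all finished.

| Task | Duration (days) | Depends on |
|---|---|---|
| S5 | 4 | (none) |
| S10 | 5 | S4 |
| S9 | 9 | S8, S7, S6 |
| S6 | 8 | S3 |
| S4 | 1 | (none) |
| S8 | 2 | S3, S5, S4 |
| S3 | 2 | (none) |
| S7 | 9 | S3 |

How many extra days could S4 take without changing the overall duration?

Critical path: S3→S7→S9 = 2+9+9 = 20, so the finish is 20 days.
S4 finishes as early as 1 and must finish by 9.
Slack of S4 = 8 − 0 = 8 days.

8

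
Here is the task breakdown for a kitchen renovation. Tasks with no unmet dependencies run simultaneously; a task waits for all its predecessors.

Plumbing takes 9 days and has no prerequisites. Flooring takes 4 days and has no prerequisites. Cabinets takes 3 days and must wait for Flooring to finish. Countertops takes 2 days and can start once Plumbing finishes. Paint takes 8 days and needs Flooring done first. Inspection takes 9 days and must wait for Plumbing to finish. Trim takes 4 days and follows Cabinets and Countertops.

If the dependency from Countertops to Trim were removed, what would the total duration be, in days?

18

Original critical path: Plumbing→Inspection = 9+9 = 18 ⇒ 18 days.
Without Countertops→Trim, Trim's earliest start moves from 11 to 7.
The longest chain is now Plumbing→Inspection = 9+9 = 18, so the job takes 18 days.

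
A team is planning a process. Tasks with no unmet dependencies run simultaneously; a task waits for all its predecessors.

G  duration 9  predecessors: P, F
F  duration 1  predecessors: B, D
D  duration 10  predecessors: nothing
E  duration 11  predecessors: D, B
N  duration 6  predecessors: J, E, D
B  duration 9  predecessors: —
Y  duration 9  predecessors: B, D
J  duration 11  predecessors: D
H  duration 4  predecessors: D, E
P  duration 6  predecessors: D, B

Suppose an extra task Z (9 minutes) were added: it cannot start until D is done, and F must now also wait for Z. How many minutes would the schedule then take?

29

Originally the schedule takes 27 minutes.
With Z inserted, F now waits for max(B, D, Z).
New critical path: D→Z→F→G = 10+9+1+9 = 29 ⇒ 29 minutes.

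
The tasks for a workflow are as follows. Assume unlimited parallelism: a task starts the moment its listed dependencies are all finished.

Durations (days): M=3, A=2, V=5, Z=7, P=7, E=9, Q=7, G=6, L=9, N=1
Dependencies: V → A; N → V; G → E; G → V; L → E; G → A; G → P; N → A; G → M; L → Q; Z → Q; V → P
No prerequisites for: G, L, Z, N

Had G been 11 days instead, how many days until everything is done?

23

Baseline: G→V→P = 6+5+7 = 18 → 18 days.
G is on the critical path; changing it to 11 makes that path 23 days.
No other chain overtakes it, so the finish is 23 days.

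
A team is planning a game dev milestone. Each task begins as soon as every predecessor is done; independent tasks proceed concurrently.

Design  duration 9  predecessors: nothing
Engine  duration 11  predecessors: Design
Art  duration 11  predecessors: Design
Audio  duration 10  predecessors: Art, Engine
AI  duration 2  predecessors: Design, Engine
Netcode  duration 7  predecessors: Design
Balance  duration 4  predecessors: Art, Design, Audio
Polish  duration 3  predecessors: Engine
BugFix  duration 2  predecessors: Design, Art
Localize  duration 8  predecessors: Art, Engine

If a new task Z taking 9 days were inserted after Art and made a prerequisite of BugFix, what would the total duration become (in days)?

34

Originally the game dev milestone takes 34 days.
With Z inserted, BugFix now waits for max(Design, Art, Z).
New critical path: Design→Engine→Audio→Balance = 9+11+10+4 = 34 ⇒ 34 days.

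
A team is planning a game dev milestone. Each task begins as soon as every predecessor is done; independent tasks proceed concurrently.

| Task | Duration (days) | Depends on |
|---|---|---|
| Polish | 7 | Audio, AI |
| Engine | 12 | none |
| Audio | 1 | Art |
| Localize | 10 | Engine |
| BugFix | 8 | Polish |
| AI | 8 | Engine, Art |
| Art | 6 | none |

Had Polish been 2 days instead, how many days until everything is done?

30

Actual critical path: Engine→AI→Polish→BugFix = 12+8+7+8 = 35 ⇒ 35 days.
Polish is on the critical path; changing it to 2 makes that path 30 days.
The critical path is still Engine→AI→Polish→BugFix; finish is now 30 days.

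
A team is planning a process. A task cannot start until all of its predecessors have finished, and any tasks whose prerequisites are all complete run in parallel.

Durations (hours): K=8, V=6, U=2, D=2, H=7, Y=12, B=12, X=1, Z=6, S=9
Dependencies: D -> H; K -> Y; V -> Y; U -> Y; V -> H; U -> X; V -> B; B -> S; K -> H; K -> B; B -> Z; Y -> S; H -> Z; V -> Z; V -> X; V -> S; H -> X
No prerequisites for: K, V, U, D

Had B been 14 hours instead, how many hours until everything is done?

31

Baseline: K→B→S = 8+12+9 = 29 → 29 hours.
B lies on that path, so at 14 hours the path becomes 31 hours.
The critical path is still K→B→S; finish is now 31 hours.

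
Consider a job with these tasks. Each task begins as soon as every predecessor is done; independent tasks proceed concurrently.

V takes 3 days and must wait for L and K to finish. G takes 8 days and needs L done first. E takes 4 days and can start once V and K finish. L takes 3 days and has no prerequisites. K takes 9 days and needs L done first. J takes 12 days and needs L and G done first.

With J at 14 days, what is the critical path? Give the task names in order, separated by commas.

L, G, J

As given, the longest chain is L→G→J = 3+8+12 = 23, so the finish is 23 days.
J is on the critical path; changing it to 14 makes that path 25 days.
The critical path is still L→G→J; finish is now 25 days.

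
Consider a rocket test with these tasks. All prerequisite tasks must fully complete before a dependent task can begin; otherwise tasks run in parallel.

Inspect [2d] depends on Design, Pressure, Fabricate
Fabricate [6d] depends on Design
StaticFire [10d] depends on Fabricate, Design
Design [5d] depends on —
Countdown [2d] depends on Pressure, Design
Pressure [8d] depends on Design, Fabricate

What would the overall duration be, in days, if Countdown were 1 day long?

21

Baseline: Design→Fabricate→Pressure→Countdown = 5+6+8+2 = 21 → 21 days.
Since Countdown is critical, the -1 change carries straight to that chain (now 20 days).
Now Design→Fabricate→Pressure→Inspect = 5+6+8+2 = 21 is longest, so the finish becomes 21 days.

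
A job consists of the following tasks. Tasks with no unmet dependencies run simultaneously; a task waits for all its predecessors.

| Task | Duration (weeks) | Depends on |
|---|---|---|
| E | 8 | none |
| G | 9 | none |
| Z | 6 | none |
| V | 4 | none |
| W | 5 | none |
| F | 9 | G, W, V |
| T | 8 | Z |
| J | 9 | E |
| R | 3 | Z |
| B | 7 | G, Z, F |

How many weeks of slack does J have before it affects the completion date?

G→F→B = 9+9+7 = 25 sets the makespan at 25 weeks.
Longest path through J: 17 weeks (earliest finish 17, latest finish 25).
Float = 25 − 17 = 8.

8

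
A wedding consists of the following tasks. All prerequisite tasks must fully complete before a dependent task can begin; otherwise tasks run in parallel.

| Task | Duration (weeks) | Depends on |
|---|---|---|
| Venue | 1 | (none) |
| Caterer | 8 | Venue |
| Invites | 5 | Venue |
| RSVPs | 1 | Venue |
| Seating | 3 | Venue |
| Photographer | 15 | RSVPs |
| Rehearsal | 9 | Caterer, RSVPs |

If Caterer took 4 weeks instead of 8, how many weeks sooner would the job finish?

1

Baseline: Venue→Caterer→Rehearsal = 1+8+9 = 18 → 18 weeks.
Caterer lies on that path, so at 4 weeks the path becomes 14 weeks.
The binding chain switches to Venue→RSVPs→Photographer = 1+1+15 = 17; finish 17 weeks.
Change in finish: 17 − 18 = -1 weeks.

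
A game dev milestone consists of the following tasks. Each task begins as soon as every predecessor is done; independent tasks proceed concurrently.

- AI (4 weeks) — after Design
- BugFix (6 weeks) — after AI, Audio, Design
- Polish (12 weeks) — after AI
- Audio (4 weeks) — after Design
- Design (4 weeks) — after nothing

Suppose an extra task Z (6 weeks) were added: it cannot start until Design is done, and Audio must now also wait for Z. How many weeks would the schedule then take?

20

Originally the schedule takes 20 weeks.
With Z inserted, Audio now waits for max(Design, Z).
New critical path: Design→Z→Audio→BugFix = 4+6+4+6 = 20 ⇒ 20 weeks.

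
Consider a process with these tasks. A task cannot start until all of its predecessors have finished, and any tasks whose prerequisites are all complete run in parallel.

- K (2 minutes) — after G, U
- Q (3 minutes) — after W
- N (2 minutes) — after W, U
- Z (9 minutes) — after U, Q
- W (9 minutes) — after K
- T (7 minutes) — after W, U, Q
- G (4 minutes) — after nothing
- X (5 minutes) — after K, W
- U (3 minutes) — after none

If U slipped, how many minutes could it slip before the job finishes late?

G→K→W→Q→Z = 4+2+9+3+9 = 27 sets the makespan at 27 minutes.
U finishes as early as 3 and must finish by 4.
Float = 27 − 26 = 1.

1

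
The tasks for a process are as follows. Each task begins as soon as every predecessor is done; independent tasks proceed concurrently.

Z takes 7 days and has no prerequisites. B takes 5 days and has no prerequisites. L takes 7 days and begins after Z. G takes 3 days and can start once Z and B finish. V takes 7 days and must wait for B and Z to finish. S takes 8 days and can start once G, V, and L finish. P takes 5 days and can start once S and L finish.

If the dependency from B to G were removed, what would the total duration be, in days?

27

Before: longest chain Z→L→S→P = 7+7+8+5 = 27, finish 27.
Dropping B→G doesn't change G's earliest start (7); another predecessor still binds.
The longest chain is now Z→L→S→P = 7+7+8+5 = 27, so the job takes 27 days.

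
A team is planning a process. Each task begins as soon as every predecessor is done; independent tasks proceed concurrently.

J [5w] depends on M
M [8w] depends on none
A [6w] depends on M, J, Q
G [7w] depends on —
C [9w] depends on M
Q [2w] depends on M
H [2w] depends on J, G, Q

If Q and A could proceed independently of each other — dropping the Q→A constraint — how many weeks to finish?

19

With the dependency in place, M→J→A = 8+5+6 = 19 sets the finish at 19 weeks.
Dropping Q→A doesn't change A's earliest start (13); another predecessor still binds.
New critical path: M→J→A = 8+5+6 = 19 ⇒ 19 weeks.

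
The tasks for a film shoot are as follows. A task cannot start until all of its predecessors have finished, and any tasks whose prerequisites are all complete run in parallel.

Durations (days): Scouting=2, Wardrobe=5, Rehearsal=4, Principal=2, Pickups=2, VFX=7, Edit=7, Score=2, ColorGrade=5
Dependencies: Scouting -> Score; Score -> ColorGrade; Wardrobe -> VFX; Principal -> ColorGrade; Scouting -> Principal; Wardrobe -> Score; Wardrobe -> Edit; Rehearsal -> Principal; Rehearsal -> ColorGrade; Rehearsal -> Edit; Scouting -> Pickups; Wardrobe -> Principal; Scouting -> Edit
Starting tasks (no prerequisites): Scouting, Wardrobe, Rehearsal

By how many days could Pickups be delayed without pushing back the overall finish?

8

The longest chain is Wardrobe→Principal→ColorGrade = 5+2+5 = 12; overall finish 12 days.
The longest chain containing Pickups totals 4 days.
Float = 12 − 4 = 8.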